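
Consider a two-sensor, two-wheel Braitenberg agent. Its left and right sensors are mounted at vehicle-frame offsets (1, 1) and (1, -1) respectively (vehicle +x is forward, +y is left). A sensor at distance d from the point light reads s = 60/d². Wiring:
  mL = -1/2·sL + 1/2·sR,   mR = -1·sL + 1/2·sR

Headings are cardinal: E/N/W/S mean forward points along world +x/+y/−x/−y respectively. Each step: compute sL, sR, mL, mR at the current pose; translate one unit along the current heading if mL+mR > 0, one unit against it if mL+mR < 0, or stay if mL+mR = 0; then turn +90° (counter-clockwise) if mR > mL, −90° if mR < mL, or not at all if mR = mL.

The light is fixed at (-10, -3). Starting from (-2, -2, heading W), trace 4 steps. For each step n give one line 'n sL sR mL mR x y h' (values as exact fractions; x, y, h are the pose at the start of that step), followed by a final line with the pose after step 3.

n=0: pose=(-2,-2,W); sL=60/49, sR=60/53; mL=-120/2597, mR=-1710/2597; mL+mR=-1830/2597 → advance -1; mR−mL=-30/49 → turn -1·90°
n=1: pose=(-1,-2,N); sL=15/17, sR=15/26; mL=-135/884, mR=-525/884; mL+mR=-165/221 → advance -1; mR−mL=-15/34 → turn -1·90°
n=2: pose=(-1,-3,E); sL=60/101, sR=60/101; mL=0, mR=-30/101; mL+mR=-30/101 → advance -1; mR−mL=-30/101 → turn -1·90°
n=3: pose=(-2,-3,S); sL=30/41, sR=6/5; mL=48/205, mR=-27/205; mL+mR=21/205 → advance +1; mR−mL=-15/41 → turn -1·90°

0 60/49 60/53 -120/2597 -1710/2597 -2 -2 W
1 15/17 15/26 -135/884 -525/884 -1 -2 N
2 60/101 60/101 0 -30/101 -1 -3 E
3 30/41 6/5 48/205 -27/205 -2 -3 S
final -2 -4 W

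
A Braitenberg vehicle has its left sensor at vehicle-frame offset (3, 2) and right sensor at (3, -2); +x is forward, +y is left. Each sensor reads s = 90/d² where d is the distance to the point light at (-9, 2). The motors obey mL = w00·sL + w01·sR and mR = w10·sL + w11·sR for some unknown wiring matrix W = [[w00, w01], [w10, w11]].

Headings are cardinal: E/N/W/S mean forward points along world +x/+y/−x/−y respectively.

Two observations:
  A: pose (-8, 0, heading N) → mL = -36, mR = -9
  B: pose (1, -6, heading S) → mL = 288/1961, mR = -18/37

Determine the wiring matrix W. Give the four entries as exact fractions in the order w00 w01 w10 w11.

obs A: pose=(-8,0,N) → sL=45, sR=9, mL=-36, mR=-9
obs B: pose=(1,-6,S) → sL=18/53, sR=18/37, mL=288/1961, mR=-18/37
sensor matrix S = [[45, 9], [18/53, 18/37]]; det S = 36936/1961
solve [mL_A; mL_B] = S·[w00; w01] and [mR_A; mR_B] = S·[w10; w11]:
  w00 = -1, w01 = 1, w10 = 0, w11 = -1

-1 1 0 -1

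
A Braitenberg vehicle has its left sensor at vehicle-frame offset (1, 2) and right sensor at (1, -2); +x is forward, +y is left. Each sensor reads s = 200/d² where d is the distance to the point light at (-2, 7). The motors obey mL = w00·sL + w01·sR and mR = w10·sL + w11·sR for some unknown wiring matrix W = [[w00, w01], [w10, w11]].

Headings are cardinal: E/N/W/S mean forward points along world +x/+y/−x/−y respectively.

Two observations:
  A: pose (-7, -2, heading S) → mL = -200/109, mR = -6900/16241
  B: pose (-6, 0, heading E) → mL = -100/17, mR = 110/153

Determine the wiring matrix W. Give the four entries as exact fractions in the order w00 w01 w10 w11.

-1 0 1/2 -1

obs A: pose=(-7,-2,S) → sL=200/109, sR=200/149, mL=-200/109, mR=-6900/16241
obs B: pose=(-6,0,E) → sL=100/17, sR=20/9, mL=-100/17, mR=110/153
sensor matrix S = [[200/109, 200/149], [100/17, 20/9]]; det S = -9488000/2484873
solve [mL_A; mL_B] = S·[w00; w01] and [mR_A; mR_B] = S·[w10; w11]:
  w00 = -1, w01 = 0, w10 = 1/2, w11 = -1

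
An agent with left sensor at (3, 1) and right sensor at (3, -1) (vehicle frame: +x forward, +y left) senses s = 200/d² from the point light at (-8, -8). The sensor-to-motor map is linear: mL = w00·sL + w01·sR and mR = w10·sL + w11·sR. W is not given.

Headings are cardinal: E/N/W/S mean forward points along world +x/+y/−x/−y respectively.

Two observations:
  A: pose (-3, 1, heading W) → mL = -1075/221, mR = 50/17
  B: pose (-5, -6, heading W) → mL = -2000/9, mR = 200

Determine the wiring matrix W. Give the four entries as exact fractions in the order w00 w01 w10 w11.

-1 -1 1 0

obs A: pose=(-3,1,W) → sL=50/17, sR=25/13, mL=-1075/221, mR=50/17
obs B: pose=(-5,-6,W) → sL=200, sR=200/9, mL=-2000/9, mR=200
sensor matrix S = [[50/17, 25/13], [200, 200/9]]; det S = -635000/1989
solve [mL_A; mL_B] = S·[w00; w01] and [mR_A; mR_B] = S·[w10; w11]:
  w00 = -1, w01 = -1, w10 = 1, w11 = 0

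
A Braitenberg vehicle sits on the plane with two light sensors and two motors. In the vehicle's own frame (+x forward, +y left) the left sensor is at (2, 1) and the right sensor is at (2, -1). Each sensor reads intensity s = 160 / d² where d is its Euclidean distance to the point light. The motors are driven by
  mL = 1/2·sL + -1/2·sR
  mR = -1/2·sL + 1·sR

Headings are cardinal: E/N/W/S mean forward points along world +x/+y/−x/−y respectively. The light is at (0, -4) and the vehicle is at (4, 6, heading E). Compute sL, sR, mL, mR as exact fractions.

left sensor world pos  = (6, 7); dL² = 157
right sensor world pos = (6, 5); dR² = 117
sL = 160/157 = 160/157
sR = 160/117 = 160/117
mL = 1/2·sL + -1/2·sR = -3200/18369
mR = -1/2·sL + 1·sR = 15760/18369

160/157 160/117 -3200/18369 15760/18369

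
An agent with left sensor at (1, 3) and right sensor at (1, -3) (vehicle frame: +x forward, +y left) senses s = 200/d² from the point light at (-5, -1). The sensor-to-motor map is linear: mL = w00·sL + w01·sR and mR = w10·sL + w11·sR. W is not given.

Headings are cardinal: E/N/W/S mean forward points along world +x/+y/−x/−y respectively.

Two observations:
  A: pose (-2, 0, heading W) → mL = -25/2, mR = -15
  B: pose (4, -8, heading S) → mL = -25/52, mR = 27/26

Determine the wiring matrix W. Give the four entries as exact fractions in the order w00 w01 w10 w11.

obs A: pose=(-2,0,W) → sL=25, sR=10, mL=-25/2, mR=-15
obs B: pose=(4,-8,S) → sL=25/26, sR=2, mL=-25/52, mR=27/26
sensor matrix S = [[25, 10], [25/26, 2]]; det S = 525/13
solve [mL_A; mL_B] = S·[w00; w01] and [mR_A; mR_B] = S·[w10; w11]:
  w00 = -1/2, w01 = 0, w10 = -1, w11 = 1

-1/2 0 -1 1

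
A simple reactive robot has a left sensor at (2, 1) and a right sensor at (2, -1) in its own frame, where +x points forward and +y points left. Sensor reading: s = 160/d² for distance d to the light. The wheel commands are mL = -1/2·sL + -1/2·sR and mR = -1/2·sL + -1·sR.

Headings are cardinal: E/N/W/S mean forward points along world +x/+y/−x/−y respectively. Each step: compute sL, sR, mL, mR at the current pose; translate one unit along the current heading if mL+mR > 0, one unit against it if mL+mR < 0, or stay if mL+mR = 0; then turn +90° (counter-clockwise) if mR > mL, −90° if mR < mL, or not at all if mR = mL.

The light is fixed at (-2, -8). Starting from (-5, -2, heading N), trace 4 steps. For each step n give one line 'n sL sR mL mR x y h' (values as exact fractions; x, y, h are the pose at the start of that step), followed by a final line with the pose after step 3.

0 2 40/17 -37/17 -57/17 -5 -2 N
1 160/37 160/17 -4320/629 -7280/629 -5 -3 E
2 80/9 80/17 -1040/153 -1400/153 -6 -3 S
3 160/61 32/17 -2336/1037 -3312/1037 -6 -2 W
final -5 -2 N

n=0: pose=(-5,-2,N); sL=2, sR=40/17; mL=-37/17, mR=-57/17; mL+mR=-94/17 → advance -1; mR−mL=-20/17 → turn -1·90°
n=1: pose=(-5,-3,E); sL=160/37, sR=160/17; mL=-4320/629, mR=-7280/629; mL+mR=-11600/629 → advance -1; mR−mL=-80/17 → turn -1·90°
n=2: pose=(-6,-3,S); sL=80/9, sR=80/17; mL=-1040/153, mR=-1400/153; mL+mR=-2440/153 → advance -1; mR−mL=-40/17 → turn -1·90°
n=3: pose=(-6,-2,W); sL=160/61, sR=32/17; mL=-2336/1037, mR=-3312/1037; mL+mR=-5648/1037 → advance -1; mR−mL=-16/17 → turn -1·90°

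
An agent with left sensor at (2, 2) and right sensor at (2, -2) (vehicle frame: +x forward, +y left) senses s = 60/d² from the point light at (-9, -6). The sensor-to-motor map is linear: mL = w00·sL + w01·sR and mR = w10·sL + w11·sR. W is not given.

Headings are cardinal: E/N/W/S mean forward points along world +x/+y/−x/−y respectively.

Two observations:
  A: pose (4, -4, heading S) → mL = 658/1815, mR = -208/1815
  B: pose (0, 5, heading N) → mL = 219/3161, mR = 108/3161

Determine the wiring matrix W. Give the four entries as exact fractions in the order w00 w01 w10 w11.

-1/2 1 1/2 -1/2

obs A: pose=(4,-4,S) → sL=4/15, sR=60/121, mL=658/1815, mR=-208/1815
obs B: pose=(0,5,N) → sL=30/109, sR=6/29, mL=219/3161, mR=108/3161
sensor matrix S = [[4/15, 60/121], [30/109, 6/29]]; det S = -155488/1912405
solve [mL_A; mL_B] = S·[w00; w01] and [mR_A; mR_B] = S·[w10; w11]:
  w00 = -1/2, w01 = 1, w10 = 1/2, w11 = -1/2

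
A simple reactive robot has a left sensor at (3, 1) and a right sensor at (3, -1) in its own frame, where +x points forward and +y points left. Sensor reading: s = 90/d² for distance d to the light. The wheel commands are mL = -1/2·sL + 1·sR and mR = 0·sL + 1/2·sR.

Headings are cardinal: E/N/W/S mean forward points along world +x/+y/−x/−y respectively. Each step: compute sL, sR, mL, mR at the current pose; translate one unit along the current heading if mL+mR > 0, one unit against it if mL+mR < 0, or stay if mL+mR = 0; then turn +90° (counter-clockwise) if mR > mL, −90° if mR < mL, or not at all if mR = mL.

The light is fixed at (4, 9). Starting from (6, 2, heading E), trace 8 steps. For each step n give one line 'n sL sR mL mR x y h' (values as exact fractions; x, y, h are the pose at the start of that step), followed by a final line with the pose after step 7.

0 90/61 90/89 1485/5429 45/89 6 2 E
1 9/2 45/16 9/16 45/32 7 2 N
2 90/49 18/5 657/245 9/5 7 3 W
3 9 5 1/2 5/2 6 3 N
4 90/37 90/17 2565/629 45/17 6 4 W
5 45/2 45/4 0 45/8 5 4 N
6 90/29 90/13 2025/377 45/13 5 5 W
7 45 45 45/2 45/2 4 5 N
final 4 6 N

n=0: pose=(6,2,E); sL=90/61, sR=90/89; mL=1485/5429, mR=45/89; mL+mR=4230/5429 → advance +1; mR−mL=1260/5429 → turn +1·90°
n=1: pose=(7,2,N); sL=9/2, sR=45/16; mL=9/16, mR=45/32; mL+mR=63/32 → advance +1; mR−mL=27/32 → turn +1·90°
n=2: pose=(7,3,W); sL=90/49, sR=18/5; mL=657/245, mR=9/5; mL+mR=1098/245 → advance +1; mR−mL=-216/245 → turn -1·90°
n=3: pose=(6,3,N); sL=9, sR=5; mL=1/2, mR=5/2; mL+mR=3 → advance +1; mR−mL=2 → turn +1·90°
n=4: pose=(6,4,W); sL=90/37, sR=90/17; mL=2565/629, mR=45/17; mL+mR=4230/629 → advance +1; mR−mL=-900/629 → turn -1·90°
n=5: pose=(5,4,N); sL=45/2, sR=45/4; mL=0, mR=45/8; mL+mR=45/8 → advance +1; mR−mL=45/8 → turn +1·90°
n=6: pose=(5,5,W); sL=90/29, sR=90/13; mL=2025/377, mR=45/13; mL+mR=3330/377 → advance +1; mR−mL=-720/377 → turn -1·90°
n=7: pose=(4,5,N); sL=45, sR=45; mL=45/2, mR=45/2; mL+mR=45 → advance +1; mR−mL=0 → turn +0·90°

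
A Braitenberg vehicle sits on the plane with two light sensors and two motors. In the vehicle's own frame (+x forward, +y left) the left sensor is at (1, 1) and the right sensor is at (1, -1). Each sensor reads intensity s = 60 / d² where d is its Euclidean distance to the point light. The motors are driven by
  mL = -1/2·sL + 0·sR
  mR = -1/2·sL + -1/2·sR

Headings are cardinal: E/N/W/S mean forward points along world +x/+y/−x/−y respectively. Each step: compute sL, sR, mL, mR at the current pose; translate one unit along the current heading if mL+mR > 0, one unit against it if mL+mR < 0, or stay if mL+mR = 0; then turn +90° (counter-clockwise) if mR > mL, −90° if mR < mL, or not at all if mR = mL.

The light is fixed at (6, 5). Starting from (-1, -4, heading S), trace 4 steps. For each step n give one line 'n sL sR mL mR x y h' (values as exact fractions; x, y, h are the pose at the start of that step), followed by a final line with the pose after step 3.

n=0: pose=(-1,-4,S); sL=15/34, sR=15/41; mL=-15/68, mR=-1125/2788; mL+mR=-435/697 → advance -1; mR−mL=-15/82 → turn -1·90°
n=1: pose=(-1,-3,W); sL=12/29, sR=60/113; mL=-6/29, mR=-1548/3277; mL+mR=-2226/3277 → advance -1; mR−mL=-30/113 → turn -1·90°
n=2: pose=(0,-3,N); sL=30/49, sR=30/37; mL=-15/49, mR=-1290/1813; mL+mR=-1845/1813 → advance -1; mR−mL=-15/37 → turn -1·90°
n=3: pose=(0,-4,E); sL=60/89, sR=12/25; mL=-30/89, mR=-1284/2225; mL+mR=-2034/2225 → advance -1; mR−mL=-6/25 → turn -1·90°

0 15/34 15/41 -15/68 -1125/2788 -1 -4 S
1 12/29 60/113 -6/29 -1548/3277 -1 -3 W
2 30/49 30/37 -15/49 -1290/1813 0 -3 N
3 60/89 12/25 -30/89 -1284/2225 0 -4 E
final -1 -4 S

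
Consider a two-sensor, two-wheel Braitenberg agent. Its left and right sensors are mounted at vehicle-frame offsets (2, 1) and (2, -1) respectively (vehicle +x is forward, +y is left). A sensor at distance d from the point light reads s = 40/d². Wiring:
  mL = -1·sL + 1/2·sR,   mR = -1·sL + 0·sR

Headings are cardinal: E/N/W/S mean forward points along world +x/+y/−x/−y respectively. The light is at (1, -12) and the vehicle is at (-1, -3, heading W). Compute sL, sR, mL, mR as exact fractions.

left sensor world pos  = (-3, -4); dL² = 80
right sensor world pos = (-3, -2); dR² = 116
sL = 40/80 = 1/2
sR = 40/116 = 10/29
mL = -1·sL + 1/2·sR = -19/58
mR = -1·sL + 0·sR = -1/2

1/2 10/29 -19/58 -1/2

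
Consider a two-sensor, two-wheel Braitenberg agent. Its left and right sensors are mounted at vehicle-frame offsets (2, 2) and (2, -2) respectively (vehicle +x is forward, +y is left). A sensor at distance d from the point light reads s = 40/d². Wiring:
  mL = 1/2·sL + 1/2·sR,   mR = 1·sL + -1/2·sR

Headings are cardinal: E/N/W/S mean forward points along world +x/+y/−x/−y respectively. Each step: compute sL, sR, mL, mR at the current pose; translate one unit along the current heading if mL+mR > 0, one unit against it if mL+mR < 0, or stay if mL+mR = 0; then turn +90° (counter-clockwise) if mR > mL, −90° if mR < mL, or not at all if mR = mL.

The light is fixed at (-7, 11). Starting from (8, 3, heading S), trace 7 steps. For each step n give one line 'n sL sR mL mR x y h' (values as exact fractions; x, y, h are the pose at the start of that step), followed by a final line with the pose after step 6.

n=0: pose=(8,3,S); sL=40/389, sR=40/269; mL=13160/104641, mR=2980/104641; mL+mR=60/389 → advance +1; mR−mL=-10180/104641 → turn -1·90°
n=1: pose=(8,2,W); sL=4/29, sR=20/109; mL=508/3161, mR=146/3161; mL+mR=6/29 → advance +1; mR−mL=-362/3161 → turn -1·90°
n=2: pose=(7,2,N); sL=40/193, sR=8/61; mL=1992/11773, mR=1668/11773; mL+mR=60/193 → advance +1; mR−mL=-324/11773 → turn -1·90°
n=3: pose=(7,3,E); sL=10/73, sR=10/89; mL=810/6497, mR=525/6497; mL+mR=15/73 → advance +1; mR−mL=-285/6497 → turn -1·90°
n=4: pose=(8,3,S); sL=40/389, sR=40/269; mL=13160/104641, mR=2980/104641; mL+mR=60/389 → advance +1; mR−mL=-10180/104641 → turn -1·90°
n=5: pose=(8,2,W); sL=4/29, sR=20/109; mL=508/3161, mR=146/3161; mL+mR=6/29 → advance +1; mR−mL=-362/3161 → turn -1·90°
n=6: pose=(7,2,N); sL=40/193, sR=8/61; mL=1992/11773, mR=1668/11773; mL+mR=60/193 → advance +1; mR−mL=-324/11773 → turn -1·90°

0 40/389 40/269 13160/104641 2980/104641 8 3 S
1 4/29 20/109 508/3161 146/3161 8 2 W
2 40/193 8/61 1992/11773 1668/11773 7 2 N
3 10/73 10/89 810/6497 525/6497 7 3 E
4 40/389 40/269 13160/104641 2980/104641 8 3 S
5 4/29 20/109 508/3161 146/3161 8 2 W
6 40/193 8/61 1992/11773 1668/11773 7 2 N
final 7 3 E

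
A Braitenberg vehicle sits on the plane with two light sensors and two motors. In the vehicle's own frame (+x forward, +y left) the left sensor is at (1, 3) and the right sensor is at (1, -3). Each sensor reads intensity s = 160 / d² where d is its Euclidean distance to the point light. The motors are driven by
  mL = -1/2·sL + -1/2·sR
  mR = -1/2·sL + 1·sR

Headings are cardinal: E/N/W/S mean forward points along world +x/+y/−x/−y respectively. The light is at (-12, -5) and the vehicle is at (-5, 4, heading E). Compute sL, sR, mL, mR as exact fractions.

10/13 8/5 -77/65 79/65

left sensor world pos  = (-4, 7); dL² = 208
right sensor world pos = (-4, 1); dR² = 100
sL = 160/208 = 10/13
sR = 160/100 = 8/5
mL = -1/2·sL + -1/2·sR = -77/65
mR = -1/2·sL + 1·sR = 79/65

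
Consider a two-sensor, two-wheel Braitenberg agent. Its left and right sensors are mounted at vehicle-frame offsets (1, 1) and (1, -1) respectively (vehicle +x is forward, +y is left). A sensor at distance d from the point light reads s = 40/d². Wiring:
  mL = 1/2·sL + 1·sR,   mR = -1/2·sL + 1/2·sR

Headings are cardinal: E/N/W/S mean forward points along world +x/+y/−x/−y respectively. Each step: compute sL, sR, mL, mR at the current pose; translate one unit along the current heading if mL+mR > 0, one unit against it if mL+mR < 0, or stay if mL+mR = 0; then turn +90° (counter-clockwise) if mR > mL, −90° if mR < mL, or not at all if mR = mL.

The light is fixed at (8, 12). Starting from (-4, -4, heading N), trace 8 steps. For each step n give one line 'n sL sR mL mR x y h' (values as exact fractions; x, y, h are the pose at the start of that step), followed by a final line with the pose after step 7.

0 20/197 20/173 5670/34081 240/34081 -4 -4 N
1 40/317 40/377 20220/119509 -1200/119509 -4 -3 E
2 10/89 1/10 139/890 -11/1780 -3 -3 S
3 40/433 40/369 24700/159777 1280/159777 -3 -4 W
4 20/197 20/173 5670/34081 240/34081 -4 -4 N
5 40/317 40/377 20220/119509 -1200/119509 -4 -3 E
6 10/89 1/10 139/890 -11/1780 -3 -3 S
7 40/433 40/369 24700/159777 1280/159777 -3 -4 W
final -4 -4 N

n=0: pose=(-4,-4,N); sL=20/197, sR=20/173; mL=5670/34081, mR=240/34081; mL+mR=30/173 → advance +1; mR−mL=-5430/34081 → turn -1·90°
n=1: pose=(-4,-3,E); sL=40/317, sR=40/377; mL=20220/119509, mR=-1200/119509; mL+mR=60/377 → advance +1; mR−mL=-21420/119509 → turn -1·90°
n=2: pose=(-3,-3,S); sL=10/89, sR=1/10; mL=139/890, mR=-11/1780; mL+mR=3/20 → advance +1; mR−mL=-289/1780 → turn -1·90°
n=3: pose=(-3,-4,W); sL=40/433, sR=40/369; mL=24700/159777, mR=1280/159777; mL+mR=20/123 → advance +1; mR−mL=-23420/159777 → turn -1·90°
n=4: pose=(-4,-4,N); sL=20/197, sR=20/173; mL=5670/34081, mR=240/34081; mL+mR=30/173 → advance +1; mR−mL=-5430/34081 → turn -1·90°
n=5: pose=(-4,-3,E); sL=40/317, sR=40/377; mL=20220/119509, mR=-1200/119509; mL+mR=60/377 → advance +1; mR−mL=-21420/119509 → turn -1·90°
n=6: pose=(-3,-3,S); sL=10/89, sR=1/10; mL=139/890, mR=-11/1780; mL+mR=3/20 → advance +1; mR−mL=-289/1780 → turn -1·90°
n=7: pose=(-3,-4,W); sL=40/433, sR=40/369; mL=24700/159777, mR=1280/159777; mL+mR=20/123 → advance +1; mR−mL=-23420/159777 → turn -1·90°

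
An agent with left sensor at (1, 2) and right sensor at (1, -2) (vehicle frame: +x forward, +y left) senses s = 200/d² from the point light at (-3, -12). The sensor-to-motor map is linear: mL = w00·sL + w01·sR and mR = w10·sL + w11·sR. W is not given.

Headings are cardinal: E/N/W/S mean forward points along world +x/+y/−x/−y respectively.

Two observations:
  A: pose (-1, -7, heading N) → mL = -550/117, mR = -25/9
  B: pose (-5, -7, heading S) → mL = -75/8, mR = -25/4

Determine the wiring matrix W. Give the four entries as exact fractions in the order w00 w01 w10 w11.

obs A: pose=(-1,-7,N) → sL=50/9, sR=50/13, mL=-550/117, mR=-25/9
obs B: pose=(-5,-7,S) → sL=25/2, sR=25/4, mL=-75/8, mR=-25/4
sensor matrix S = [[50/9, 50/13], [25/2, 25/4]]; det S = -3125/234
solve [mL_A; mL_B] = S·[w00; w01] and [mR_A; mR_B] = S·[w10; w11]:
  w00 = -1/2, w01 = -1/2, w10 = -1/2, w11 = 0

-1/2 -1/2 -1/2 0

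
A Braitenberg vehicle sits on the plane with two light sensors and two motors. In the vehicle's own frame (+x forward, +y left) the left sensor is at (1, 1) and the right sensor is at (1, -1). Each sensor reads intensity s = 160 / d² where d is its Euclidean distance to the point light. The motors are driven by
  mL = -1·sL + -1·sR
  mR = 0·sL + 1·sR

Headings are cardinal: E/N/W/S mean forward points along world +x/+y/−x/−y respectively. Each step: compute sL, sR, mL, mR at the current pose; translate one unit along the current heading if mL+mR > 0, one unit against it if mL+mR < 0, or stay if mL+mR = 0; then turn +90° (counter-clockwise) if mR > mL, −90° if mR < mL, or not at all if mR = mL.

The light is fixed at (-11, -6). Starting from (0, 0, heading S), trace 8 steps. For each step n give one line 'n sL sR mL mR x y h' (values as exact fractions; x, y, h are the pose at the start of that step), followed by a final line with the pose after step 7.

0 160/169 32/25 -9408/4225 32/25 0 0 S
1 10/13 8/9 -194/117 8/9 0 1 E
2 32/29 32/37 -2112/1073 32/37 -1 1 N
3 80/53 16/13 -1888/689 16/13 -1 0 W
4 160/169 32/25 -9408/4225 32/25 0 0 S
5 10/13 8/9 -194/117 8/9 0 1 E
6 32/29 32/37 -2112/1073 32/37 -1 1 N
7 80/53 16/13 -1888/689 16/13 -1 0 W
final 0 0 S

n=0: pose=(0,0,S); sL=160/169, sR=32/25; mL=-9408/4225, mR=32/25; mL+mR=-160/169 → advance -1; mR−mL=14816/4225 → turn +1·90°
n=1: pose=(0,1,E); sL=10/13, sR=8/9; mL=-194/117, mR=8/9; mL+mR=-10/13 → advance -1; mR−mL=298/117 → turn +1·90°
n=2: pose=(-1,1,N); sL=32/29, sR=32/37; mL=-2112/1073, mR=32/37; mL+mR=-32/29 → advance -1; mR−mL=3040/1073 → turn +1·90°
n=3: pose=(-1,0,W); sL=80/53, sR=16/13; mL=-1888/689, mR=16/13; mL+mR=-80/53 → advance -1; mR−mL=2736/689 → turn +1·90°
n=4: pose=(0,0,S); sL=160/169, sR=32/25; mL=-9408/4225, mR=32/25; mL+mR=-160/169 → advance -1; mR−mL=14816/4225 → turn +1·90°
n=5: pose=(0,1,E); sL=10/13, sR=8/9; mL=-194/117, mR=8/9; mL+mR=-10/13 → advance -1; mR−mL=298/117 → turn +1·90°
n=6: pose=(-1,1,N); sL=32/29, sR=32/37; mL=-2112/1073, mR=32/37; mL+mR=-32/29 → advance -1; mR−mL=3040/1073 → turn +1·90°
n=7: pose=(-1,0,W); sL=80/53, sR=16/13; mL=-1888/689, mR=16/13; mL+mR=-80/53 → advance -1; mR−mL=2736/689 → turn +1·90°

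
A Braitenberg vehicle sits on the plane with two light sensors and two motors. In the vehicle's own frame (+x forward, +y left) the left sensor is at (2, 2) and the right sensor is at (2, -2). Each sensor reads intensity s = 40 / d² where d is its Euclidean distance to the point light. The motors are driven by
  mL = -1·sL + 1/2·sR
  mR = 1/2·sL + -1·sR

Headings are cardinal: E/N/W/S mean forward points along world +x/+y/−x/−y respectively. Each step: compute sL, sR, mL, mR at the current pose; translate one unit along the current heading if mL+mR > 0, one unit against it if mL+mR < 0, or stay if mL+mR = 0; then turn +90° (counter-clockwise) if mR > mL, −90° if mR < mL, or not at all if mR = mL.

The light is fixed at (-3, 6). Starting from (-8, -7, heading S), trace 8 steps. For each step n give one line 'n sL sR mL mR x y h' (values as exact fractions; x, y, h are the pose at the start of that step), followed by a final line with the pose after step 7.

n=0: pose=(-8,-7,S); sL=20/117, sR=20/137; mL=-1570/16029, mR=-970/16029; mL+mR=-2540/16029 → advance -1; mR−mL=200/5343 → turn +1·90°
n=1: pose=(-8,-6,E); sL=40/109, sR=8/41; mL=-1204/4469, mR=-52/4469; mL+mR=-1256/4469 → advance -1; mR−mL=1152/4469 → turn +1·90°
n=2: pose=(-9,-6,N); sL=10/41, sR=10/29; mL=-85/1189, mR=-265/1189; mL+mR=-350/1189 → advance -1; mR−mL=-180/1189 → turn -1·90°
n=3: pose=(-9,-7,E); sL=40/137, sR=40/241; mL=-6900/33017, mR=-660/33017; mL+mR=-7560/33017 → advance -1; mR−mL=6240/33017 → turn +1·90°
n=4: pose=(-10,-7,N); sL=20/101, sR=20/73; mL=-450/7373, mR=-1290/7373; mL+mR=-1740/7373 → advance -1; mR−mL=-840/7373 → turn -1·90°
n=5: pose=(-10,-8,E); sL=40/169, sR=40/281; mL=-7860/47489, mR=-1140/47489; mL+mR=-9000/47489 → advance -1; mR−mL=6720/47489 → turn +1·90°
n=6: pose=(-11,-8,N); sL=10/61, sR=2/9; mL=-29/549, mR=-77/549; mL+mR=-106/549 → advance -1; mR−mL=-16/183 → turn -1·90°
n=7: pose=(-11,-9,E); sL=8/41, sR=8/65; mL=-356/2665, mR=-68/2665; mL+mR=-424/2665 → advance -1; mR−mL=288/2665 → turn +1·90°

0 20/117 20/137 -1570/16029 -970/16029 -8 -7 S
1 40/109 8/41 -1204/4469 -52/4469 -8 -6 E
2 10/41 10/29 -85/1189 -265/1189 -9 -6 N
3 40/137 40/241 -6900/33017 -660/33017 -9 -7 E
4 20/101 20/73 -450/7373 -1290/7373 -10 -7 N
5 40/169 40/281 -7860/47489 -1140/47489 -10 -8 E
6 10/61 2/9 -29/549 -77/549 -11 -8 N
7 8/41 8/65 -356/2665 -68/2665 -11 -9 E
final -12 -9 N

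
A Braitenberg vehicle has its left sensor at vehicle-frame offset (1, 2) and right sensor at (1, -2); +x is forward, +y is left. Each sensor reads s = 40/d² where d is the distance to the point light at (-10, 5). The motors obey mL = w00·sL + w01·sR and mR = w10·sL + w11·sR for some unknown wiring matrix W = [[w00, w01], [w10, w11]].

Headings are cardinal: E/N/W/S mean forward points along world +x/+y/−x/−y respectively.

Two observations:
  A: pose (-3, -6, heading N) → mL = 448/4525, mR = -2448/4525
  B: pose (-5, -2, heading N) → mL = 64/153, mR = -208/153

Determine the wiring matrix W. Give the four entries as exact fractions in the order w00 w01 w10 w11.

1 -1 -1 -1

obs A: pose=(-3,-6,N) → sL=8/25, sR=40/181, mL=448/4525, mR=-2448/4525
obs B: pose=(-5,-2,N) → sL=8/9, sR=8/17, mL=64/153, mR=-208/153
sensor matrix S = [[8/25, 40/181], [8/9, 8/17]]; det S = -31744/692325
solve [mL_A; mL_B] = S·[w00; w01] and [mR_A; mR_B] = S·[w10; w11]:
  w00 = 1, w01 = -1, w10 = -1, w11 = -1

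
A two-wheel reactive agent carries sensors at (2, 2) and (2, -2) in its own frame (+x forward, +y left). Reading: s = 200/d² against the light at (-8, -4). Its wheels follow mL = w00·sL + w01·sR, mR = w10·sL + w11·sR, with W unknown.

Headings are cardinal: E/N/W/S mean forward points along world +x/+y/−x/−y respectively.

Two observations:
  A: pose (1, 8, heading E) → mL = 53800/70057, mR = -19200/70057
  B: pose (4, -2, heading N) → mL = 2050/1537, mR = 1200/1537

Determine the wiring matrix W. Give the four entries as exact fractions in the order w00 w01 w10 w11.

1/2 1/2 1 -1

obs A: pose=(1,8,E) → sL=200/317, sR=200/221, mL=53800/70057, mR=-19200/70057
obs B: pose=(4,-2,N) → sL=50/29, sR=50/53, mL=2050/1537, mR=1200/1537
sensor matrix S = [[200/317, 200/221], [50/29, 50/53]]; det S = -103920000/107677609
solve [mL_A; mL_B] = S·[w00; w01] and [mR_A; mR_B] = S·[w10; w11]:
  w00 = 1/2, w01 = 1/2, w10 = 1, w11 = -1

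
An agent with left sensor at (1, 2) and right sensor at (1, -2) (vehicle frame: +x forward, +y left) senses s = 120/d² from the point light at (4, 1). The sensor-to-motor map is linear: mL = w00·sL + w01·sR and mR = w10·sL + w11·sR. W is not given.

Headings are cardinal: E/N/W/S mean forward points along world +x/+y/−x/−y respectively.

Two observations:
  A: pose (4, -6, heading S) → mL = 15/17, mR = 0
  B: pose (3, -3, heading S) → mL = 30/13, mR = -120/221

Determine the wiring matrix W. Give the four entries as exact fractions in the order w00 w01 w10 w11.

obs A: pose=(4,-6,S) → sL=30/17, sR=30/17, mL=15/17, mR=0
obs B: pose=(3,-3,S) → sL=60/13, sR=60/17, mL=30/13, mR=-120/221
sensor matrix S = [[30/17, 30/17], [60/13, 60/17]]; det S = -7200/3757
solve [mL_A; mL_B] = S·[w00; w01] and [mR_A; mR_B] = S·[w10; w11]:
  w00 = 1/2, w01 = 0, w10 = -1/2, w11 = 1/2

1/2 0 -1/2 1/2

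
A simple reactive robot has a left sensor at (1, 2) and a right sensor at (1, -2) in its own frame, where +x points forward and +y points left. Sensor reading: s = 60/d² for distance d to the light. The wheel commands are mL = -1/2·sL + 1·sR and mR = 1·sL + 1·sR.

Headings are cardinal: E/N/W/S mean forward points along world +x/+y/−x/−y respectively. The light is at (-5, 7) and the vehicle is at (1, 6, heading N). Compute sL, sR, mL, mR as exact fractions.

left sensor world pos  = (-1, 7); dL² = 16
right sensor world pos = (3, 7); dR² = 64
sL = 60/16 = 15/4
sR = 60/64 = 15/16
mL = -1/2·sL + 1·sR = -15/16
mR = 1·sL + 1·sR = 75/16

15/4 15/16 -15/16 75/16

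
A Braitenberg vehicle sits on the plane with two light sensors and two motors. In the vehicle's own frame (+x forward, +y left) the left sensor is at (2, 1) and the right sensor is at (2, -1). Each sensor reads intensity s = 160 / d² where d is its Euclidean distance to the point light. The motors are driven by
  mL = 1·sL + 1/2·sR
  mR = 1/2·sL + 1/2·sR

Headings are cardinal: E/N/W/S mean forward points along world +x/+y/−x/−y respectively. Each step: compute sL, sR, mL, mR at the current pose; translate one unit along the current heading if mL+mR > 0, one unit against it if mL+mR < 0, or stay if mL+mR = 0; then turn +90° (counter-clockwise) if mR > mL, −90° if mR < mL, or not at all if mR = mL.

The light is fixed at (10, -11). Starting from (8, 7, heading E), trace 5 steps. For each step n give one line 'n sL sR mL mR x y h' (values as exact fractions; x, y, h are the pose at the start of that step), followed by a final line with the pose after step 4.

0 160/361 160/289 75120/104329 52000/104329 8 7 E
1 5/8 8/13 97/104 129/208 9 7 S
2 32/53 160/333 14896/17649 9568/17649 9 6 W
3 16/37 80/181 4376/6697 2928/6697 8 6 N
4 160/361 160/289 75120/104329 52000/104329 8 7 E
final 9 7 S

n=0: pose=(8,7,E); sL=160/361, sR=160/289; mL=75120/104329, mR=52000/104329; mL+mR=127120/104329 → advance +1; mR−mL=-80/361 → turn -1·90°
n=1: pose=(9,7,S); sL=5/8, sR=8/13; mL=97/104, mR=129/208; mL+mR=323/208 → advance +1; mR−mL=-5/16 → turn -1·90°
n=2: pose=(9,6,W); sL=32/53, sR=160/333; mL=14896/17649, mR=9568/17649; mL+mR=24464/17649 → advance +1; mR−mL=-16/53 → turn -1·90°
n=3: pose=(8,6,N); sL=16/37, sR=80/181; mL=4376/6697, mR=2928/6697; mL+mR=7304/6697 → advance +1; mR−mL=-8/37 → turn -1·90°
n=4: pose=(8,7,E); sL=160/361, sR=160/289; mL=75120/104329, mR=52000/104329; mL+mR=127120/104329 → advance +1; mR−mL=-80/361 → turn -1·90°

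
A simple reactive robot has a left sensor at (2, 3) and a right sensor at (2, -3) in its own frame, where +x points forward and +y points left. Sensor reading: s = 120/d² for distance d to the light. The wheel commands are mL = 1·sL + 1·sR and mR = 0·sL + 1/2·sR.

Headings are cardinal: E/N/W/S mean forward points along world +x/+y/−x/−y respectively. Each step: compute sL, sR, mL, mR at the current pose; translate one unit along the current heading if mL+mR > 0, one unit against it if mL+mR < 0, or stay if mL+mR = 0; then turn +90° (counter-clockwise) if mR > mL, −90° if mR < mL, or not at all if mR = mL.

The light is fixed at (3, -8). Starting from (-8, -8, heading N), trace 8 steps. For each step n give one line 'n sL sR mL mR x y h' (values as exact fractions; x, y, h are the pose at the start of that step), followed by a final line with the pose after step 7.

0 3/5 30/17 201/85 15/17 -8 -8 N
1 120/97 24/17 4368/1649 12/17 -8 -7 E
2 12/5 12/17 264/85 6/17 -7 -7 S
3 40/51 40/51 80/51 20/51 -7 -8 W
4 3/5 30/17 201/85 15/17 -8 -8 N
5 120/97 24/17 4368/1649 12/17 -8 -7 E
6 12/5 12/17 264/85 6/17 -7 -7 S
7 40/51 40/51 80/51 20/51 -7 -8 W
final -8 -8 N

n=0: pose=(-8,-8,N); sL=3/5, sR=30/17; mL=201/85, mR=15/17; mL+mR=276/85 → advance +1; mR−mL=-126/85 → turn -1·90°
n=1: pose=(-8,-7,E); sL=120/97, sR=24/17; mL=4368/1649, mR=12/17; mL+mR=5532/1649 → advance +1; mR−mL=-3204/1649 → turn -1·90°
n=2: pose=(-7,-7,S); sL=12/5, sR=12/17; mL=264/85, mR=6/17; mL+mR=294/85 → advance +1; mR−mL=-234/85 → turn -1·90°
n=3: pose=(-7,-8,W); sL=40/51, sR=40/51; mL=80/51, mR=20/51; mL+mR=100/51 → advance +1; mR−mL=-20/17 → turn -1·90°
n=4: pose=(-8,-8,N); sL=3/5, sR=30/17; mL=201/85, mR=15/17; mL+mR=276/85 → advance +1; mR−mL=-126/85 → turn -1·90°
n=5: pose=(-8,-7,E); sL=120/97, sR=24/17; mL=4368/1649, mR=12/17; mL+mR=5532/1649 → advance +1; mR−mL=-3204/1649 → turn -1·90°
n=6: pose=(-7,-7,S); sL=12/5, sR=12/17; mL=264/85, mR=6/17; mL+mR=294/85 → advance +1; mR−mL=-234/85 → turn -1·90°
n=7: pose=(-7,-8,W); sL=40/51, sR=40/51; mL=80/51, mR=20/51; mL+mR=100/51 → advance +1; mR−mL=-20/17 → turn -1·90°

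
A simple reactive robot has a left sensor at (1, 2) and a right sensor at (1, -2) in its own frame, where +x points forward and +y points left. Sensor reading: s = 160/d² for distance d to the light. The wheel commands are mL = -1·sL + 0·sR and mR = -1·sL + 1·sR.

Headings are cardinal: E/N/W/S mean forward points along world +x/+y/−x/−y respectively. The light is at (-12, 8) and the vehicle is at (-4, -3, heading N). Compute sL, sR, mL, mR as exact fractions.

left sensor world pos  = (-6, -2); dL² = 136
right sensor world pos = (-2, -2); dR² = 200
sL = 160/136 = 20/17
sR = 160/200 = 4/5
mL = -1·sL + 0·sR = -20/17
mR = -1·sL + 1·sR = -32/85

20/17 4/5 -20/17 -32/85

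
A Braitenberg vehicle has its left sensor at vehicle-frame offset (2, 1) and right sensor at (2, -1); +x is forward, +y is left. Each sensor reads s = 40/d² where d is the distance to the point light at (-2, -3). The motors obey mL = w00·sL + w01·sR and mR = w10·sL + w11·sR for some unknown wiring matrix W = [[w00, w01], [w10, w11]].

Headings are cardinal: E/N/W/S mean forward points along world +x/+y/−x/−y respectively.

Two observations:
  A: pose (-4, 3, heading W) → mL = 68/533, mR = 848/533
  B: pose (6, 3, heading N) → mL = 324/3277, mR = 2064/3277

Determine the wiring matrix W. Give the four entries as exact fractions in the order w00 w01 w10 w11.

obs A: pose=(-4,3,W) → sL=40/41, sR=8/13, mL=68/533, mR=848/533
obs B: pose=(6,3,N) → sL=40/113, sR=8/29, mL=324/3277, mR=2064/3277
sensor matrix S = [[40/41, 8/13], [40/113, 8/29]]; det S = 89600/1746641
solve [mL_A; mL_B] = S·[w00; w01] and [mR_A; mR_B] = S·[w10; w11]:
  w00 = -1/2, w01 = 1, w10 = 1, w11 = 1

-1/2 1 1 1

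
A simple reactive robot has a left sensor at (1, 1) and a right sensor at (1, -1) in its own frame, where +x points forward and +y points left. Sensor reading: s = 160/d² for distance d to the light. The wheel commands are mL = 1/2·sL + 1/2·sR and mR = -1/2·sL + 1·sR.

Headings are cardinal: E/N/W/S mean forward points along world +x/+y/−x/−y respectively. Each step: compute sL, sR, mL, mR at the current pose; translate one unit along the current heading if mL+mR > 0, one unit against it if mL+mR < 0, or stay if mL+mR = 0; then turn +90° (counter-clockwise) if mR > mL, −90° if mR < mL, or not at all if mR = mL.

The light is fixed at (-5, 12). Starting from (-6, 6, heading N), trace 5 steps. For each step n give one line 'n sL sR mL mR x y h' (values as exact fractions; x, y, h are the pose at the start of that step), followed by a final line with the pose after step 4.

0 160/29 32/5 864/145 528/145 -6 6 N
1 10 40/9 65/9 -5/9 -6 7 E
2 160/37 160/37 160/37 80/37 -5 7 S
3 16/5 80/13 304/65 296/65 -5 6 W
4 160/29 32/5 864/145 528/145 -6 6 N
final -6 7 E

n=0: pose=(-6,6,N); sL=160/29, sR=32/5; mL=864/145, mR=528/145; mL+mR=48/5 → advance +1; mR−mL=-336/145 → turn -1·90°
n=1: pose=(-6,7,E); sL=10, sR=40/9; mL=65/9, mR=-5/9; mL+mR=20/3 → advance +1; mR−mL=-70/9 → turn -1·90°
n=2: pose=(-5,7,S); sL=160/37, sR=160/37; mL=160/37, mR=80/37; mL+mR=240/37 → advance +1; mR−mL=-80/37 → turn -1·90°
n=3: pose=(-5,6,W); sL=16/5, sR=80/13; mL=304/65, mR=296/65; mL+mR=120/13 → advance +1; mR−mL=-8/65 → turn -1·90°
n=4: pose=(-6,6,N); sL=160/29, sR=32/5; mL=864/145, mR=528/145; mL+mR=48/5 → advance +1; mR−mL=-336/145 → turn -1·90°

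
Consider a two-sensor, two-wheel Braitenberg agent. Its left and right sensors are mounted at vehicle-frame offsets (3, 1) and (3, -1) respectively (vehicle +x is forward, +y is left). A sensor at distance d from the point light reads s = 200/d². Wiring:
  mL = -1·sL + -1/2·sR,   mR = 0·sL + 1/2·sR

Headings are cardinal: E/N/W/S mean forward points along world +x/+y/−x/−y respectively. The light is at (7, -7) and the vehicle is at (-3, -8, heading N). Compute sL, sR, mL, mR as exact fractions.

left sensor world pos  = (-4, -5); dL² = 125
right sensor world pos = (-2, -5); dR² = 85
sL = 200/125 = 8/5
sR = 200/85 = 40/17
mL = -1·sL + -1/2·sR = -236/85
mR = 0·sL + 1/2·sR = 20/17

8/5 40/17 -236/85 20/17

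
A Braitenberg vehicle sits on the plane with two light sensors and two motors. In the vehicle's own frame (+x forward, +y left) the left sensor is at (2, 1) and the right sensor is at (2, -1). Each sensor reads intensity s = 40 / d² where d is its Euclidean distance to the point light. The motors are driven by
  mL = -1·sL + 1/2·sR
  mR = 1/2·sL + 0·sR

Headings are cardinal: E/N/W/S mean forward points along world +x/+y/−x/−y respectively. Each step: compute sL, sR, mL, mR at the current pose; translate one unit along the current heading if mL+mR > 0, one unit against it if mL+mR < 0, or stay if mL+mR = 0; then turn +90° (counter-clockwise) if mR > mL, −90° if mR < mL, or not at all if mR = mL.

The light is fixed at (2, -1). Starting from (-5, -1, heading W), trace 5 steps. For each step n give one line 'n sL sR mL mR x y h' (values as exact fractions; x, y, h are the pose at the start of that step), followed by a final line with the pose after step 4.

n=0: pose=(-5,-1,W); sL=20/41, sR=20/41; mL=-10/41, mR=10/41; mL+mR=0 → advance +0; mR−mL=20/41 → turn +1·90°
n=1: pose=(-5,-1,S); sL=1, sR=10/17; mL=-12/17, mR=1/2; mL+mR=-7/34 → advance -1; mR−mL=41/34 → turn +1·90°
n=2: pose=(-5,0,E); sL=40/29, sR=8/5; mL=-84/145, mR=20/29; mL+mR=16/145 → advance +1; mR−mL=184/145 → turn +1·90°
n=3: pose=(-4,0,N); sL=20/29, sR=20/17; mL=-50/493, mR=10/29; mL+mR=120/493 → advance +1; mR−mL=220/493 → turn +1·90°
n=4: pose=(-4,1,W); sL=8/13, sR=40/73; mL=-324/949, mR=4/13; mL+mR=-32/949 → advance -1; mR−mL=616/949 → turn +1·90°

0 20/41 20/41 -10/41 10/41 -5 -1 W
1 1 10/17 -12/17 1/2 -5 -1 S
2 40/29 8/5 -84/145 20/29 -5 0 E
3 20/29 20/17 -50/493 10/29 -4 0 N
4 8/13 40/73 -324/949 4/13 -4 1 W
final -3 1 S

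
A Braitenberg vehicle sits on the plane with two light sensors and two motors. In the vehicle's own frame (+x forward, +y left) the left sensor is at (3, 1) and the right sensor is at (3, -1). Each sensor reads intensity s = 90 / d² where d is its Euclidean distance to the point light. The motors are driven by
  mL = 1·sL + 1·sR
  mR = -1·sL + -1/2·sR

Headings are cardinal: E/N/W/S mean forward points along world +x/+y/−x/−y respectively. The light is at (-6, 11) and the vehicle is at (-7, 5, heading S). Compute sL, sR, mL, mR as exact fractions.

left sensor world pos  = (-6, 2); dL² = 81
right sensor world pos = (-8, 2); dR² = 85
sL = 90/81 = 10/9
sR = 90/85 = 18/17
mL = 1·sL + 1·sR = 332/153
mR = -1·sL + -1/2·sR = -251/153

10/9 18/17 332/153 -251/153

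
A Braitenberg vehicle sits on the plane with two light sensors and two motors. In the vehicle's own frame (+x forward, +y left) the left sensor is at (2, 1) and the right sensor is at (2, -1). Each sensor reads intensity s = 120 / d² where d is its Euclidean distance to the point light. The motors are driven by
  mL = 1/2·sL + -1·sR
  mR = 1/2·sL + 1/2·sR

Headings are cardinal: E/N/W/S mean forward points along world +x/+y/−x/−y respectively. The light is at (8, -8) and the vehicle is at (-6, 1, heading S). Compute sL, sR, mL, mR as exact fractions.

60/109 60/137 -2430/14933 7380/14933

left sensor world pos  = (-5, -1); dL² = 218
right sensor world pos = (-7, -1); dR² = 274
sL = 120/218 = 60/109
sR = 120/274 = 60/137
mL = 1/2·sL + -1·sR = -2430/14933
mR = 1/2·sL + 1/2·sR = 7380/14933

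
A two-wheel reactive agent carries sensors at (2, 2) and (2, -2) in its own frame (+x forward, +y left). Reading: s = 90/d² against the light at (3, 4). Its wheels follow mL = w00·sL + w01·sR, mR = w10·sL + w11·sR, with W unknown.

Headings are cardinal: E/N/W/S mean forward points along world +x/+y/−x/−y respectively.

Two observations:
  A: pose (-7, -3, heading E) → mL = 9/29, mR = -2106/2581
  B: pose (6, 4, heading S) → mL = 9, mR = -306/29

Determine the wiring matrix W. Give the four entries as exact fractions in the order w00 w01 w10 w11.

0 1/2 -1/2 -1/2

obs A: pose=(-7,-3,E) → sL=90/89, sR=18/29, mL=9/29, mR=-2106/2581
obs B: pose=(6,4,S) → sL=90/29, sR=18, mL=9, mR=-306/29
sensor matrix S = [[90/89, 18/29], [90/29, 18]]; det S = 1218240/74849
solve [mL_A; mL_B] = S·[w00; w01] and [mR_A; mR_B] = S·[w10; w11]:
  w00 = 0, w01 = 1/2, w10 = -1/2, w11 = -1/2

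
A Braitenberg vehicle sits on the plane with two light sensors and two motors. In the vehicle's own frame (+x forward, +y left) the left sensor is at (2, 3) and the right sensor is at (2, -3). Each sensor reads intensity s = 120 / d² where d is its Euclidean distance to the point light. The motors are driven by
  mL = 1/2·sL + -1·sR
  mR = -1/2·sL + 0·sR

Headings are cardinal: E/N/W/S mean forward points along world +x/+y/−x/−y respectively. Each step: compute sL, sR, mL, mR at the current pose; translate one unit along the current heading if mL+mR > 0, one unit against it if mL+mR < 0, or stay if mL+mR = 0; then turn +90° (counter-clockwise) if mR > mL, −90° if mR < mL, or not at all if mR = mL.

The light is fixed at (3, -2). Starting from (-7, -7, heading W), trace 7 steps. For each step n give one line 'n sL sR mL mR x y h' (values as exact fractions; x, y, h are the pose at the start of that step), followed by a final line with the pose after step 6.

0 15/26 30/37 -1005/1924 -15/52 -7 -7 W
1 24/17 120/193 276/3281 -12/17 -6 -7 S
2 12/17 60/61 -654/1037 -6/17 -6 -6 W
3 120/61 120/157 2100/9577 -60/61 -5 -6 S
4 15/17 6/5 -129/170 -15/34 -5 -5 W
5 120/41 24/25 516/1025 -60/41 -4 -5 S
6 60/53 60/41 -1950/2173 -30/53 -4 -4 W
final -3 -4 S

n=0: pose=(-7,-7,W); sL=15/26, sR=30/37; mL=-1005/1924, mR=-15/52; mL+mR=-30/37 → advance -1; mR−mL=225/962 → turn +1·90°
n=1: pose=(-6,-7,S); sL=24/17, sR=120/193; mL=276/3281, mR=-12/17; mL+mR=-120/193 → advance -1; mR−mL=-2592/3281 → turn -1·90°
n=2: pose=(-6,-6,W); sL=12/17, sR=60/61; mL=-654/1037, mR=-6/17; mL+mR=-60/61 → advance -1; mR−mL=288/1037 → turn +1·90°
n=3: pose=(-5,-6,S); sL=120/61, sR=120/157; mL=2100/9577, mR=-60/61; mL+mR=-120/157 → advance -1; mR−mL=-11520/9577 → turn -1·90°
n=4: pose=(-5,-5,W); sL=15/17, sR=6/5; mL=-129/170, mR=-15/34; mL+mR=-6/5 → advance -1; mR−mL=27/85 → turn +1·90°
n=5: pose=(-4,-5,S); sL=120/41, sR=24/25; mL=516/1025, mR=-60/41; mL+mR=-24/25 → advance -1; mR−mL=-2016/1025 → turn -1·90°
n=6: pose=(-4,-4,W); sL=60/53, sR=60/41; mL=-1950/2173, mR=-30/53; mL+mR=-60/41 → advance -1; mR−mL=720/2173 → turn +1·90°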